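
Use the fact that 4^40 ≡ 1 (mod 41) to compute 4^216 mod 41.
By Fermat: 4^{40} ≡ 1 (mod 41). 216 ≡ 16 (mod 40). So 4^{216} ≡ 4^{16} ≡ 37 (mod 41)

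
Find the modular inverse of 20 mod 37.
20^(-1) ≡ 13 (mod 37). Verification: 20 × 13 = 260 ≡ 1 (mod 37)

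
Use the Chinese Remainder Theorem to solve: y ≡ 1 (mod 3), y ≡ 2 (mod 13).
M = 3 × 13 = 39. M₁ = 13, y₁ ≡ 1 (mod 3). M₂ = 3, y₂ ≡ 9 (mod 13). y = 1×13×1 + 2×3×9 ≡ 28 (mod 39)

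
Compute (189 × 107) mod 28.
7

(189 × 107) = 20223
20223 mod 28 = 7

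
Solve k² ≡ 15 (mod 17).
The square roots of 15 mod 17 are 7 and 10. Verify: 7² = 49 ≡ 15 (mod 17)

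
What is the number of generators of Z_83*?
Number of primitive roots mod 83 = φ(82) = 40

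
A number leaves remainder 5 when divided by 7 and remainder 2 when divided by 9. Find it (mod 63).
M = 7 × 9 = 63. M₁ = 9, y₁ ≡ 4 (mod 7). M₂ = 7, y₂ ≡ 4 (mod 9). m = 5×9×4 + 2×7×4 ≡ 47 (mod 63)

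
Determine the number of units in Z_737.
660

Prime factorization: 737 = 11 × 67
Using the formula φ(n) = n × Π(1 - 1/p) for each prime factor p:
φ(737) = 737 × (1 - 1/11) × (1 - 1/67)
φ(737) = 660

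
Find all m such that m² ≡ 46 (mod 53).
The square roots of 46 mod 53 are 24 and 29. Verify: 24² = 576 ≡ 46 (mod 53)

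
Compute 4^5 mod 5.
5 = 4 + 1 (binary 101). Repeated squaring mod 5: 4^1 ≡ 4; 4^2 ≡ 4² = 16 ≡ 1; 4^4 ≡ 1² = 1 ≡ 1. Multiply: 4^5 = 4^4 × 4^1 ≡ 1 × 4 (mod 5): 1 × 4 = 4 ≡ 4. So 4^5 ≡ 4 (mod 5).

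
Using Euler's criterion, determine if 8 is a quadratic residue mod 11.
By Euler's criterion: 8^{5} ≡ 10 (mod 11). Since this equals -1 (≡ 10), 8 is not a QR.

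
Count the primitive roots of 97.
32

The number of primitive roots modulo p is φ(p-1) = φ(96)
φ(96) = 32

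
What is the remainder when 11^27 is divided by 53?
Using repeated squaring. 27 = 16 + 8 + 2 + 1 (binary 11011). Repeated squaring mod 53: 11^1 ≡ 11; 11^2 ≡ 11² = 121 ≡ 15; 11^4 ≡ 15² = 225 ≡ 13; 11^8 ≡ 13² = 169 ≡ 10; 11^16 ≡ 10² = 100 ≡ 47. Multiply: 11^27 = 11^16 × 11^8 × 11^2 × 11^1 ≡ 47 × 10 × 15 × 11 (mod 53): 47 × 10 = 470 ≡ 46; 46 × 15 = 690 ≡ 1; 1 × 11 = 11 ≡ 11. So 11^27 ≡ 11 (mod 53).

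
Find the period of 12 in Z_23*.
Powers of 12 mod 23: 12^1≡12, 12^2≡6, 12^3≡3, 12^4≡13, 12^5≡18, 12^6≡9, 12^7≡16, 12^8≡8, 12^9≡4, 12^10≡2, 12^11≡1. Order = 11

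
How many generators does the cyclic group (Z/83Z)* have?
40

The number of primitive roots modulo p is φ(p-1) = φ(82)
φ(82) = 40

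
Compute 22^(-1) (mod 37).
22^(-1) ≡ 32 (mod 37). Verification: 22 × 32 = 704 ≡ 1 (mod 37)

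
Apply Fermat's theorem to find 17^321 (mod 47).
By Fermat: 17^{46} ≡ 1 (mod 47). 321 = 6×46 + 45. So 17^{321} ≡ 17^{45} ≡ 36 (mod 47)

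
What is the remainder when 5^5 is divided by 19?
5 = 4 + 1 (binary 101). Repeated squaring mod 19: 5^1 ≡ 5; 5^2 ≡ 5² = 25 ≡ 6; 5^4 ≡ 6² = 36 ≡ 17. Multiply: 5^5 = 5^4 × 5^1 ≡ 17 × 5 (mod 19): 17 × 5 = 85 ≡ 9. So 5^5 ≡ 9 (mod 19).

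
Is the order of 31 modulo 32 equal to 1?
No, the actual order is 2, not 1.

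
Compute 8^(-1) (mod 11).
8^(-1) ≡ 7 (mod 11). Verification: 8 × 7 = 56 ≡ 1 (mod 11)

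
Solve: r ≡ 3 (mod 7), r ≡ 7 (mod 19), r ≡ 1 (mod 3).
M = 7 × 19 × 3 = 399. M₁ = 57, y₁ ≡ 1 (mod 7). M₂ = 21, y₂ ≡ 10 (mod 19). M₃ = 133, y₃ ≡ 1 (mod 3). r = 3×57×1 + 7×21×10 + 1×133×1 ≡ 178 (mod 399)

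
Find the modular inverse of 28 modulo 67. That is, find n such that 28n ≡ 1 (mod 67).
12

Using Extended Euclidean Algorithm:
gcd(28, 67) = 1
Bezout coefficients: 28 × 12 + 67 × -5 = 1
So 28 × 12 ≡ 1 (mod 67)
The inverse is 12 mod 67 = 12
Verification: 28 × 12 = 336 = 5 × 67 + 1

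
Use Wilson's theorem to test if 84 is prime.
(83)! mod 84 = 0. Since 0 ≢ -1 (mod 84), 84 is not prime.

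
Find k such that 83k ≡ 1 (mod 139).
83^(-1) ≡ 67 (mod 139). Verification: 83 × 67 = 5561 ≡ 1 (mod 139)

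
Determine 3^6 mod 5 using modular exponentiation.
6 = 4 + 2 (binary 110). Repeated squaring mod 5: 3^1 ≡ 3; 3^2 ≡ 3² = 9 ≡ 4; 3^4 ≡ 4² = 16 ≡ 1. Multiply: 3^6 = 3^4 × 3^2 ≡ 1 × 4 (mod 5): 1 × 4 = 4 ≡ 4. So 3^6 ≡ 4 (mod 5).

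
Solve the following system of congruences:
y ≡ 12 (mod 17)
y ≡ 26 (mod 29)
403

Using the Chinese Remainder Theorem:
M = product of moduli = 493
For equation 1: M_1 = 29, 29 ≡ 12 (mod 17), inverse of 29 mod 17 is 10 (check: 12 × 10 = 120 ≡ 1 (mod 17))
For equation 2: M_2 = 17, 17 ≡ 17 (mod 29), inverse of 17 mod 29 is 12 (check: 17 × 12 = 204 ≡ 1 (mod 29))
Combine: y ≡ Σ r_i×M_i×(M_i⁻¹ mod m_i) = 12×29×10 + 26×17×12 = 3480 + 5304 = 8784
8784 mod 493 = 403
y ≡ 403 (mod 493)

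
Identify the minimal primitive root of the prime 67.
p - 1 = 66 has prime divisors 2, 3, 11. h is a primitive root mod 67 iff h^(66/q) ≢ 1 (mod 67) for each such q.
h = 2: 2^33 ≡ 66, 2^22 ≡ 37, 2^6 ≡ 64 (mod 67); none is 1, so 2 has order 66 and is a primitive root.
The smallest primitive root mod 67 is g = 2.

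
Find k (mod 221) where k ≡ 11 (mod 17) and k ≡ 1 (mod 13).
M = 17 × 13 = 221. M₁ = 13, y₁ ≡ 4 (mod 17). M₂ = 17, y₂ ≡ 10 (mod 13). k = 11×13×4 + 1×17×10 ≡ 79 (mod 221)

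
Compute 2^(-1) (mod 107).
54

Using Extended Euclidean Algorithm:
gcd(2, 107) = 1
Bezout coefficients: 2 × -53 + 107 × 1 = 1
So 2 × -53 ≡ 1 (mod 107)
The inverse is -53 mod 107 = 54
Verification: 2 × 54 = 108 = 1 × 107 + 1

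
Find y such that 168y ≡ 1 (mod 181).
168^(-1) ≡ 167 (mod 181). Verification: 168 × 167 = 28056 ≡ 1 (mod 181)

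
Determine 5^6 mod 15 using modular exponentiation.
6 = 4 + 2 (binary 110). Repeated squaring mod 15: 5^1 ≡ 5; 5^2 ≡ 5² = 25 ≡ 10; 5^4 ≡ 10² = 100 ≡ 10. Multiply: 5^6 = 5^4 × 5^2 ≡ 10 × 10 (mod 15): 10 × 10 = 100 ≡ 10. So 5^6 ≡ 10 (mod 15).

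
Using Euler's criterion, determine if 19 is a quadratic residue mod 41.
By Euler's criterion: 19^{20} ≡ 40 (mod 41). Since this equals -1 (≡ 40), 19 is not a QR.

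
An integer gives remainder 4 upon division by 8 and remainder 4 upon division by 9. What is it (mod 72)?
M = 8 × 9 = 72. M₁ = 9, y₁ ≡ 1 (mod 8). M₂ = 8, y₂ ≡ 8 (mod 9). t = 4×9×1 + 4×8×8 ≡ 4 (mod 72). The smallest positive such number is 4.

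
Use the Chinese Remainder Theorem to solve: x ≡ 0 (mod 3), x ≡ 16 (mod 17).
M = 3 × 17 = 51. M₁ = 17, y₁ ≡ 2 (mod 3). M₂ = 3, y₂ ≡ 6 (mod 17). x = 0×17×2 + 16×3×6 ≡ 33 (mod 51)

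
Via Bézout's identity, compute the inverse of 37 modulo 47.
Extended GCD: 37(14) + 47(-11) = 1. So 37^(-1) ≡ 14 ≡ 14 (mod 47). Verify: 37 × 14 = 518 ≡ 1 (mod 47)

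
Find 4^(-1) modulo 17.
13

Using Extended Euclidean Algorithm:
gcd(4, 17) = 1
Bezout coefficients: 4 × -4 + 17 × 1 = 1
So 4 × -4 ≡ 1 (mod 17)
The inverse is -4 mod 17 = 13
Verification: 4 × 13 = 52 = 3 × 17 + 1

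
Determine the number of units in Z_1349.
1260

Prime factorization: 1349 = 19 × 71
Using the formula φ(n) = n × Π(1 - 1/p) for each prime factor p:
φ(1349) = 1349 × (1 - 1/19) × (1 - 1/71)
φ(1349) = 1260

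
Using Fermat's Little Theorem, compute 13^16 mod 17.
By Fermat's Little Theorem, 13^{16} ≡ 1 (mod 17) since 17 is prime and gcd(13, 17) = 1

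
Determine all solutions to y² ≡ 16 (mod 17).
The square roots of 16 mod 17 are 4 and 13. Verify: 4² = 16 ≡ 16 (mod 17)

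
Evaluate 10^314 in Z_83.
Using Fermat: 10^{82} ≡ 1 (mod 83). 314 ≡ 68 (mod 82). So 10^{314} ≡ 10^{68} ≡ 30 (mod 83)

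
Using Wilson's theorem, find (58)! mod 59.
By Wilson's theorem, (58)! ≡ -1 ≡ 58 (mod 59)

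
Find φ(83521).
78608

Prime factorization: 83521 = 17^4
Using the formula φ(n) = n × Π(1 - 1/p) for each prime factor p:
φ(83521) = 83521 × (1 - 1/17)
φ(83521) = 78608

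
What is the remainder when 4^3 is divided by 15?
3 = 2 + 1 (binary 11). Repeated squaring mod 15: 4^1 ≡ 4; 4^2 ≡ 4² = 16 ≡ 1. Multiply: 4^3 = 4^2 × 4^1 ≡ 1 × 4 (mod 15): 1 × 4 = 4 ≡ 4. So 4^3 ≡ 4 (mod 15).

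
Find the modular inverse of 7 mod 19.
7^(-1) ≡ 11 (mod 19). Verification: 7 × 11 = 77 ≡ 1 (mod 19)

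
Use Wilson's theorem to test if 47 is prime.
(46)! mod 47 = 46. Since 46 ≡ -1 (mod 47), 47 is prime.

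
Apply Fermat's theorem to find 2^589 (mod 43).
By Fermat: 2^{42} ≡ 1 (mod 43). 589 ≡ 1 (mod 42). So 2^{589} ≡ 2^{1} ≡ 2 (mod 43)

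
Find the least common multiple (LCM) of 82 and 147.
12054

First find GCD(82, 147) using the Euclidean algorithm:
82 = 0 × 147 + 82
147 = 1 × 82 + 65
82 = 1 × 65 + 17
65 = 3 × 17 + 14
17 = 1 × 14 + 3
14 = 4 × 3 + 2
3 = 1 × 2 + 1
2 = 2 × 1 + 0
GCD(82, 147) = 1

LCM formula: LCM(a, b) = (a × b) / GCD(a, b)
LCM(82, 147) = (82 × 147) / 1
LCM(82, 147) = 12054 / 1
LCM(82, 147) = 12054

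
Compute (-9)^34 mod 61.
Using repeated squaring. (-9) ≡ 52 (mod 61). 34 = 32 + 2 (binary 100010). Repeated squaring mod 61: 52^1 ≡ 52; 52^2 ≡ 52² = 2704 ≡ 20; 52^4 ≡ 20² = 400 ≡ 34; 52^8 ≡ 34² = 1156 ≡ 58; 52^16 ≡ 58² = 3364 ≡ 9; 52^32 ≡ 9² = 81 ≡ 20. Multiply: (-9)^34 ≡ 52^32 × 52^2 ≡ 20 × 20 (mod 61): 20 × 20 = 400 ≡ 34. So (-9)^34 ≡ 34 (mod 61).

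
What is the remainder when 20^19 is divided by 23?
Using repeated squaring. 19 = 16 + 2 + 1 (binary 10011). Repeated squaring mod 23: 20^1 ≡ 20; 20^2 ≡ 20² = 400 ≡ 9; 20^4 ≡ 9² = 81 ≡ 12; 20^8 ≡ 12² = 144 ≡ 6; 20^16 ≡ 6² = 36 ≡ 13. Multiply: 20^19 = 20^16 × 20^2 × 20^1 ≡ 13 × 9 × 20 (mod 23): 13 × 9 = 117 ≡ 2; 2 × 20 = 40 ≡ 17. So 20^19 ≡ 17 (mod 23).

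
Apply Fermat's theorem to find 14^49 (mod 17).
By Fermat: 14^{16} ≡ 1 (mod 17). 49 = 3×16 + 1. So 14^{49} ≡ 14^{1} ≡ 14 (mod 17)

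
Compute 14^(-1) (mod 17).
11

Using Extended Euclidean Algorithm:
gcd(14, 17) = 1
Bezout coefficients: 14 × -6 + 17 × 5 = 1
So 14 × -6 ≡ 1 (mod 17)
The inverse is -6 mod 17 = 11
Verification: 14 × 11 = 154 = 9 × 17 + 1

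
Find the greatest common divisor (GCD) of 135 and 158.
1

Using the Euclidean algorithm:
135 = 0 × 158 + 135
158 = 1 × 135 + 23
135 = 5 × 23 + 20
23 = 1 × 20 + 3
20 = 6 × 3 + 2
3 = 1 × 2 + 1
2 = 2 × 1 + 0

GCD(135, 158) = 1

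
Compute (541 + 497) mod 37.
2

(541 + 497) = 1038
1038 mod 37 = 2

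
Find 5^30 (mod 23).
Using Fermat: 5^{22} ≡ 1 (mod 23). 30 ≡ 8 (mod 22). So 5^{30} ≡ 5^{8} ≡ 16 (mod 23)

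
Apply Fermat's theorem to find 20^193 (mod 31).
By Fermat: 20^{30} ≡ 1 (mod 31). 193 ≡ 13 (mod 30). So 20^{193} ≡ 20^{13} ≡ 10 (mod 31)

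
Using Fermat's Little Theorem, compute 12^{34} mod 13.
1

By Fermat's Little Theorem, a^(p-1) ≡ 1 (mod p) for prime p and gcd(a, p) = 1
Here p = 13, so 12^12 ≡ 1 (mod 13)
We can reduce the exponent: 34 mod 12 = 10
So 12^34 ≡ 12^10 (mod 13)
Computing: 12^10 mod 13 = 1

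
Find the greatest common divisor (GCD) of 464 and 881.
1

Using the Euclidean algorithm:
464 = 0 × 881 + 464
881 = 1 × 464 + 417
464 = 1 × 417 + 47
417 = 8 × 47 + 41
47 = 1 × 41 + 6
41 = 6 × 6 + 5
6 = 1 × 5 + 1
5 = 5 × 1 + 0

GCD(464, 881) = 1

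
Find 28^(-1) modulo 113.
109

Using Extended Euclidean Algorithm:
gcd(28, 113) = 1
Bezout coefficients: 28 × -4 + 113 × 1 = 1
So 28 × -4 ≡ 1 (mod 113)
The inverse is -4 mod 113 = 109
Verification: 28 × 109 = 3052 = 27 × 113 + 1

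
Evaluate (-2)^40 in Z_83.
Using repeated squaring. (-2) ≡ 81 (mod 83). 40 = 32 + 8 (binary 101000). Repeated squaring mod 83: 81^1 ≡ 81; 81^2 ≡ 81² = 6561 ≡ 4; 81^4 ≡ 4² = 16 ≡ 16; 81^8 ≡ 16² = 256 ≡ 7; 81^16 ≡ 7² = 49 ≡ 49; 81^32 ≡ 49² = 2401 ≡ 77. Multiply: (-2)^40 ≡ 81^32 × 81^8 ≡ 77 × 7 (mod 83): 77 × 7 = 539 ≡ 41. So (-2)^40 ≡ 41 (mod 83).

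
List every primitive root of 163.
Primitive roots mod 163: {2, 3, 7, 11, 12, 18, 19, 20, 29, 32, 42, 44, 45, 50, 52, 63, 66, 67, 68, 70, 72, 73, 75, 76, 79, 80, 82, 89, 92, 94, 101, 103, 106, 107, 108, 109, 112, 114, 116, 117, 120, 122, 124, 128, 129, 130, 137, 139, 147, 148, 149, 153, 154, 159}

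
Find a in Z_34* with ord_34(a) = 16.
3 has order 16 mod 34 since 3^{16} ≡ 1 (mod 34) and no smaller power works.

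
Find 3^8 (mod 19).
8 = 8 (binary 1000). Repeated squaring mod 19: 3^1 ≡ 3; 3^2 ≡ 3² = 9 ≡ 9; 3^4 ≡ 9² = 81 ≡ 5; 3^8 ≡ 5² = 25 ≡ 6. So 3^8 ≡ 6 (mod 19).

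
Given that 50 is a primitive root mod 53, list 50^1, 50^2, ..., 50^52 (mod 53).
g^1, g^2, ..., g^{52} mod 53: {50, 9, 26, 28, 22, 40, 39, 42, 33, 7, 32, 10, 23, 37, 48, 15, 8, 29, 19, 49, 12, 17, 2, 47, 18, 52, 3, 44, 27, 25, 31, 13, 14, 11, 20, 46, 21, 43, 30, 16, 5, 38, 45, 24, 34, 4, 41, 36, 51, 6, 35, 1}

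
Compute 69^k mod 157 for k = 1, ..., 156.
g^1, g^2, ..., g^{156} mod 157: {69, 51, 65, 89, 18, 143, 133, 71, 32, 10, 62, 39, 22, 105, 23, 17, 74, 82, 6, 100, 149, 76, 63, 108, 73, 13, 112, 35, 60, 58, 77, 132, 2, 138, 102, 130, 21, 36, 129, 109, 142, 64, 20, 124, 78, 44, 53, 46, 34, 148, 7, 12, 43, 141, 152, 126, 59, 146, 26, 67, 70, 120, 116, 154, 107, 4, 119, 47, 103, 42, 72, 101, 61, 127, 128, 40, 91, 156, 88, 106, 92, 68, 139, 14, 24, 86, 125, 147, 95, 118, 135, 52, 134, 140, 83, 75, 151, 57, 8, 81, 94, 49, 84, 144, 45, 122, 97, 99, 80, 25, 155, 19, 55, 27, 136, 121, 28, 48, 15, 93, 137, 33, 79, 113, 104, 111, 123, 9, 150, 145, 114, 16, 5, 31, 98, 11, 131, 90, 87, 37, 41, 3, 50, 153, 38, 110, 54, 115, 85, 56, 96, 30, 29, 117, 66, 1}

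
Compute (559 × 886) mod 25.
24

(559 × 886) = 495274
495274 mod 25 = 24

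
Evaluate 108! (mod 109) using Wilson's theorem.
By Wilson's theorem, (108)! ≡ -1 ≡ 108 (mod 109)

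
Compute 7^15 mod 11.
Using Fermat: 7^{10} ≡ 1 (mod 11). 15 ≡ 5 (mod 10). So 7^{15} ≡ 7^{5} ≡ 10 (mod 11)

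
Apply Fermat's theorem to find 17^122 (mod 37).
By Fermat: 17^{36} ≡ 1 (mod 37). 122 = 3×36 + 14. So 17^{122} ≡ 17^{14} ≡ 3 (mod 37)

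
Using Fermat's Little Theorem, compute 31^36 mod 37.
By Fermat's Little Theorem, 31^{36} ≡ 1 (mod 37) since 37 is prime and gcd(31, 37) = 1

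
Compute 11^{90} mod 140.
1

Using successive squaring:
Binary expansion of 90: 1011010
Powers of 11 mod 140 (each is the square of the previous):
  11^1 ≡ 11 (mod 140)
  11^2 ≡ 11² = 121 ≡ 121 (mod 140)
  11^4 ≡ 121² = 14641 ≡ 81 (mod 140)
  11^8 ≡ 81² = 6561 ≡ 121 (mod 140)
  11^16 ≡ 121² = 14641 ≡ 81 (mod 140)
  11^32 ≡ 81² = 6561 ≡ 121 (mod 140)
  11^64 ≡ 121² = 14641 ≡ 81 (mod 140)
90 = 64 + 16 + 8 + 2, so 11^90 = 11^64 × 11^16 × 11^8 × 11^2 ≡ 81 × 81 × 121 × 121 (mod 140)
Multiplying step by step:
  81 × 81 = 6561 ≡ 121 (mod 140)
  121 × 121 = 14641 ≡ 81 (mod 140)
  81 × 121 = 9801 ≡ 1 (mod 140)
Result: 11^90 ≡ 1 (mod 140)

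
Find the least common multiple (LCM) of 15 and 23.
345

First find GCD(15, 23) using the Euclidean algorithm:
15 = 0 × 23 + 15
23 = 1 × 15 + 8
15 = 1 × 8 + 7
8 = 1 × 7 + 1
7 = 7 × 1 + 0
GCD(15, 23) = 1

LCM formula: LCM(a, b) = (a × b) / GCD(a, b)
LCM(15, 23) = (15 × 23) / 1
LCM(15, 23) = 345 / 1
LCM(15, 23) = 345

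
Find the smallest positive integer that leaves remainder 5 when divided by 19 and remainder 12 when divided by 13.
M = 19 × 13 = 247. M₁ = 13, y₁ ≡ 3 (mod 19). M₂ = 19, y₂ ≡ 11 (mod 13). m = 5×13×3 + 12×19×11 ≡ 233 (mod 247). The smallest positive such number is 233.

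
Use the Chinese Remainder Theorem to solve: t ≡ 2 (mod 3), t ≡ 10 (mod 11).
M = 3 × 11 = 33. M₁ = 11, y₁ ≡ 2 (mod 3). M₂ = 3, y₂ ≡ 4 (mod 11). t = 2×11×2 + 10×3×4 ≡ 32 (mod 33)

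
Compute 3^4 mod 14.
4 = 4 (binary 100). Repeated squaring mod 14: 3^1 ≡ 3; 3^2 ≡ 3² = 9 ≡ 9; 3^4 ≡ 9² = 81 ≡ 11. So 3^4 ≡ 11 (mod 14).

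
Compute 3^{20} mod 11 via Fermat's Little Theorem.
1

By Fermat's Little Theorem, a^(p-1) ≡ 1 (mod p) for prime p and gcd(a, p) = 1
Here p = 11, so 3^10 ≡ 1 (mod 11)
We can reduce the exponent: 20 mod 10 = 0
So 3^20 ≡ 3^0 (mod 11)
Computing: 3^0 mod 11 = 1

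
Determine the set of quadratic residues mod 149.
QRs mod 149: {1, 4, 5, 6, 7, 9, 16, 17, 19, 20, 22, 24, 25, 26, 28, 29, 30, 31, 33, 35, 36, 37, 39, 42, 45, 46, 47, 49, 53, 54, 61, 63, 64, 67, 68, 69, 73, 76, 80, 81, 82, 85, 86, 88, 95, 96, 100, 102, 103, 104, 107, 110, 112, 113, 114, 116, 118, 119, 120, 121, 123, 124, 125, 127, 129, 130, 132, 133, 140, 142, 143, 144, 145, 148}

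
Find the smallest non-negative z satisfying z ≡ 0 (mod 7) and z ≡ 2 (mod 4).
M = 7 × 4 = 28. M₁ = 4, y₁ ≡ 2 (mod 7). M₂ = 7, y₂ ≡ 3 (mod 4). z = 0×4×2 + 2×7×3 ≡ 14 (mod 28)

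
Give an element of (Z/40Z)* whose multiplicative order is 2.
9 has order 2 mod 40 since 9^{2} ≡ 1 (mod 40) and no smaller power works.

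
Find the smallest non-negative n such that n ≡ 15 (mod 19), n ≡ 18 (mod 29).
395

Using the Chinese Remainder Theorem:
M = product of moduli = 551
For equation 1: M_1 = 29, 29 ≡ 10 (mod 19), inverse of 29 mod 19 is 2 (check: 10 × 2 = 20 ≡ 1 (mod 19))
For equation 2: M_2 = 19, 19 ≡ 19 (mod 29), inverse of 19 mod 29 is 26 (check: 19 × 26 = 494 ≡ 1 (mod 29))
Combine: n ≡ Σ r_i×M_i×(M_i⁻¹ mod m_i) = 15×29×2 + 18×19×26 = 870 + 8892 = 9762
9762 mod 551 = 395
n ≡ 395 (mod 551)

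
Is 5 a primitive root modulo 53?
Yes

To verify, check if 5^(52/q) ≢ 1 (mod 53) for each prime divisor q of 52
Divisors of 52 = 52: [1, 2, 4, 13, 26, 52]
  5^(52/2) = 5^26 ≡ 52 (mod 53)
  5^(52/13) = 5^4 ≡ 42 (mod 53)
Conclusion: 5 is a primitive root modulo 53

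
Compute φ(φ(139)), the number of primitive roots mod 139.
Number of primitive roots mod 139 = φ(138) = 44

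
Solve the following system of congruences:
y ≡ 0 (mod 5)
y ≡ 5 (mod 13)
5

Using the Chinese Remainder Theorem:
M = product of moduli = 65
For equation 1: M_1 = 13, 13 ≡ 3 (mod 5), inverse of 13 mod 5 is 2 (check: 3 × 2 = 6 ≡ 1 (mod 5))
For equation 2: M_2 = 5, 5 ≡ 5 (mod 13), inverse of 5 mod 13 is 8 (check: 5 × 8 = 40 ≡ 1 (mod 13))
Combine: y ≡ Σ r_i×M_i×(M_i⁻¹ mod m_i) = 0×13×2 + 5×5×8 = 0 + 200 = 200
200 mod 65 = 5
y ≡ 5 (mod 65)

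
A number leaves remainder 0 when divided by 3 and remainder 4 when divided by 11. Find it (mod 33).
M = 3 × 11 = 33. M₁ = 11, y₁ ≡ 2 (mod 3). M₂ = 3, y₂ ≡ 4 (mod 11). n = 0×11×2 + 4×3×4 ≡ 15 (mod 33)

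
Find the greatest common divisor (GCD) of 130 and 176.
2

Using the Euclidean algorithm:
130 = 0 × 176 + 130
176 = 1 × 130 + 46
130 = 2 × 46 + 38
46 = 1 × 38 + 8
38 = 4 × 8 + 6
8 = 1 × 6 + 2
6 = 3 × 2 + 0

GCD(130, 176) = 2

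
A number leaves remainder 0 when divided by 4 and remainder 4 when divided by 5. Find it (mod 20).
M = 4 × 5 = 20. M₁ = 5, y₁ ≡ 1 (mod 4). M₂ = 4, y₂ ≡ 4 (mod 5). x = 0×5×1 + 4×4×4 ≡ 4 (mod 20)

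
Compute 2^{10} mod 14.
2

Using successive squaring:
Binary expansion of 10: 1010
Powers of 2 mod 14 (each is the square of the previous):
  2^1 ≡ 2 (mod 14)
  2^2 ≡ 2² = 4 ≡ 4 (mod 14)
  2^4 ≡ 4² = 16 ≡ 2 (mod 14)
  2^8 ≡ 2² = 4 ≡ 4 (mod 14)
10 = 8 + 2, so 2^10 = 2^8 × 2^2 ≡ 4 × 4 (mod 14)
Multiplying step by step:
  4 × 4 = 16 ≡ 2 (mod 14)
Result: 2^10 ≡ 2 (mod 14)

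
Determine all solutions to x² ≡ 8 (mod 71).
The square roots of 8 mod 71 are 24 and 47. Verify: 24² = 576 ≡ 8 (mod 71)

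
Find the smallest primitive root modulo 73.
5

A primitive root g modulo p has order p-1 = 72
Prime divisors of 72: [2, 3]
g is a primitive root iff g^(72/q) ≢ 1 (mod 73) for each prime divisor q
Testing small values:
  g = 2: 2^36 ≡ 1, 2^24 ≡ 64 (mod 73) → 2^36 ≡ 1, not primitive root
  g = 3: 3^36 ≡ 1, 3^24 ≡ 1 (mod 73) → 3^36 ≡ 1, not primitive root
  g = 4: 4^36 ≡ 1, 4^24 ≡ 8 (mod 73) → 4^36 ≡ 1, not primitive root
  g = 5: 5^36 ≡ 72, 5^24 ≡ 8 (mod 73) → none is 1, primitive root!
The smallest primitive root is 5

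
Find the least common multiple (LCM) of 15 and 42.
210

First find GCD(15, 42) using the Euclidean algorithm:
15 = 0 × 42 + 15
42 = 2 × 15 + 12
15 = 1 × 12 + 3
12 = 4 × 3 + 0
GCD(15, 42) = 3

LCM formula: LCM(a, b) = (a × b) / GCD(a, b)
LCM(15, 42) = (15 × 42) / 3
LCM(15, 42) = 630 / 3
LCM(15, 42) = 210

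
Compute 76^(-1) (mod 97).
60

Using Extended Euclidean Algorithm:
gcd(76, 97) = 1
Bezout coefficients: 76 × -37 + 97 × 29 = 1
So 76 × -37 ≡ 1 (mod 97)
The inverse is -37 mod 97 = 60
Verification: 76 × 60 = 4560 = 47 × 97 + 1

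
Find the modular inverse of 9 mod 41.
9^(-1) ≡ 32 (mod 41). Verification: 9 × 32 = 288 ≡ 1 (mod 41)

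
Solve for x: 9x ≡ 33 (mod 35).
27

Since gcd(9, 35) = 1 divides 33, a solution exists.
Multiply both sides by the inverse of 9 mod 35:
  9^(-1) mod 35 = 4
  x ≡ 4 × 33 ≡ 132 ≡ 27 (mod 35)
Verification: 9 × 27 = 243 = 6 × 35 + 33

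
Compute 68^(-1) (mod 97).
10

Using Extended Euclidean Algorithm:
gcd(68, 97) = 1
Bezout coefficients: 68 × 10 + 97 × -7 = 1
So 68 × 10 ≡ 1 (mod 97)
The inverse is 10 mod 97 = 10
Verification: 68 × 10 = 680 = 7 × 97 + 1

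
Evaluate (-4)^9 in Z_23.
(-4) ≡ 19 (mod 23). 9 = 8 + 1 (binary 1001). Repeated squaring mod 23: 19^1 ≡ 19; 19^2 ≡ 19² = 361 ≡ 16; 19^4 ≡ 16² = 256 ≡ 3; 19^8 ≡ 3² = 9 ≡ 9. Multiply: (-4)^9 ≡ 19^8 × 19^1 ≡ 9 × 19 (mod 23): 9 × 19 = 171 ≡ 10. So (-4)^9 ≡ 10 (mod 23).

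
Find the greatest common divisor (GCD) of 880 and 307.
1

Using the Euclidean algorithm:
880 = 2 × 307 + 266
307 = 1 × 266 + 41
266 = 6 × 41 + 20
41 = 2 × 20 + 1
20 = 20 × 1 + 0

GCD(880, 307) = 1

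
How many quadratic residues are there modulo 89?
For prime 89, there are (p-1)/2 = (89-1)/2 = 44 quadratic residues (excluding 0).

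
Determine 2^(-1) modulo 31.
2^(-1) ≡ 16 (mod 31). Verification: 2 × 16 = 32 ≡ 1 (mod 31)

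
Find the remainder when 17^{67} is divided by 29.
By Fermat: 17^{28} ≡ 1 (mod 29). 67 = 2×28 + 11. So 17^{67} ≡ 17^{11} ≡ 12 (mod 29)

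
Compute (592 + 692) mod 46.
42

(592 + 692) = 1284
1284 mod 46 = 42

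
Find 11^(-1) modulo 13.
6

Using Extended Euclidean Algorithm:
gcd(11, 13) = 1
Bezout coefficients: 11 × 6 + 13 × -5 = 1
So 11 × 6 ≡ 1 (mod 13)
The inverse is 6 mod 13 = 6
Verification: 11 × 6 = 66 = 5 × 13 + 1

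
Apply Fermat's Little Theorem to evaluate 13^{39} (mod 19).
12

By Fermat's Little Theorem, a^(p-1) ≡ 1 (mod p) for prime p and gcd(a, p) = 1
Here p = 19, so 13^18 ≡ 1 (mod 19)
We can reduce the exponent: 39 mod 18 = 3
So 13^39 ≡ 13^3 (mod 19)
Computing: 13^3 mod 19 = 12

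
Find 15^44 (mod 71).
Using repeated squaring. 44 = 32 + 8 + 4 (binary 101100). Repeated squaring mod 71: 15^1 ≡ 15; 15^2 ≡ 15² = 225 ≡ 12; 15^4 ≡ 12² = 144 ≡ 2; 15^8 ≡ 2² = 4 ≡ 4; 15^16 ≡ 4² = 16 ≡ 16; 15^32 ≡ 16² = 256 ≡ 43. Multiply: 15^44 = 15^32 × 15^8 × 15^4 ≡ 43 × 4 × 2 (mod 71): 43 × 4 = 172 ≡ 30; 30 × 2 = 60 ≡ 60. So 15^44 ≡ 60 (mod 71).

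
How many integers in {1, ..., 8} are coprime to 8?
4

Prime factorization: 8 = 2^3
Using the formula φ(n) = n × Π(1 - 1/p) for each prime factor p:
φ(8) = 8 × (1 - 1/2)
φ(8) = 4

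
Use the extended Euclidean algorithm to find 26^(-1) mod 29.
Extended GCD: 26(-10) + 29(9) = 1. So 26^(-1) ≡ 19 ≡ 19 (mod 29). Verify: 26 × 19 = 494 ≡ 1 (mod 29)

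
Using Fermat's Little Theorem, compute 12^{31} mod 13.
12

By Fermat's Little Theorem, a^(p-1) ≡ 1 (mod p) for prime p and gcd(a, p) = 1
Here p = 13, so 12^12 ≡ 1 (mod 13)
We can reduce the exponent: 31 mod 12 = 7
So 12^31 ≡ 12^7 (mod 13)
Computing: 12^7 mod 13 = 12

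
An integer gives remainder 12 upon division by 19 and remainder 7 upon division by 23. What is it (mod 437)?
M = 19 × 23 = 437. M₁ = 23, y₁ ≡ 5 (mod 19). M₂ = 19, y₂ ≡ 17 (mod 23). y = 12×23×5 + 7×19×17 ≡ 145 (mod 437). The smallest positive such number is 145.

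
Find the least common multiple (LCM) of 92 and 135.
12420

First find GCD(92, 135) using the Euclidean algorithm:
92 = 0 × 135 + 92
135 = 1 × 92 + 43
92 = 2 × 43 + 6
43 = 7 × 6 + 1
6 = 6 × 1 + 0
GCD(92, 135) = 1

LCM formula: LCM(a, b) = (a × b) / GCD(a, b)
LCM(92, 135) = (92 × 135) / 1
LCM(92, 135) = 12420 / 1
LCM(92, 135) = 12420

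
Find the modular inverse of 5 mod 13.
5^(-1) ≡ 8 (mod 13). Verification: 5 × 8 = 40 ≡ 1 (mod 13)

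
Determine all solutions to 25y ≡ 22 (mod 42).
16

Since gcd(25, 42) = 1 divides 22, a solution exists.
Multiply both sides by the inverse of 25 mod 42:
  25^(-1) mod 42 = 37
  x ≡ 37 × 22 ≡ 814 ≡ 16 (mod 42)
Verification: 25 × 16 = 400 = 9 × 42 + 22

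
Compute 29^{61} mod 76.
53

Using successive squaring:
Binary expansion of 61: 111101
Powers of 29 mod 76 (each is the square of the previous):
  29^1 ≡ 29 (mod 76)
  29^2 ≡ 29² = 841 ≡ 5 (mod 76)
  29^4 ≡ 5² = 25 ≡ 25 (mod 76)
  29^8 ≡ 25² = 625 ≡ 17 (mod 76)
  29^16 ≡ 17² = 289 ≡ 61 (mod 76)
  29^32 ≡ 61² = 3721 ≡ 73 (mod 76)
61 = 32 + 16 + 8 + 4 + 1, so 29^61 = 29^32 × 29^16 × 29^8 × 29^4 × 29^1 ≡ 73 × 61 × 17 × 25 × 29 (mod 76)
Multiplying step by step:
  73 × 61 = 4453 ≡ 45 (mod 76)
  45 × 17 = 765 ≡ 5 (mod 76)
  5 × 25 = 125 ≡ 49 (mod 76)
  49 × 29 = 1421 ≡ 53 (mod 76)
Result: 29^61 ≡ 53 (mod 76)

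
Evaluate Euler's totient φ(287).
240

Prime factorization: 287 = 7 × 41
Using the formula φ(n) = n × Π(1 - 1/p) for each prime factor p:
φ(287) = 287 × (1 - 1/7) × (1 - 1/41)
φ(287) = 240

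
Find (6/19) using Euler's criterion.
(6/19) = 6^{9} mod 19 = 1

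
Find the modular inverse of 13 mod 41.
13^(-1) ≡ 19 (mod 41). Verification: 13 × 19 = 247 ≡ 1 (mod 41)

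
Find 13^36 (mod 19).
Using Fermat: 13^{18} ≡ 1 (mod 19). 36 ≡ 0 (mod 18). So 13^{36} ≡ 13^{0} ≡ 1 (mod 19)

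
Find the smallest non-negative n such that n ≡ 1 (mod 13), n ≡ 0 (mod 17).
170

Using the Chinese Remainder Theorem:
M = product of moduli = 221
For equation 1: M_1 = 17, 17 ≡ 4 (mod 13), inverse of 17 mod 13 is 10 (check: 4 × 10 = 40 ≡ 1 (mod 13))
For equation 2: M_2 = 13, 13 ≡ 13 (mod 17), inverse of 13 mod 17 is 4 (check: 13 × 4 = 52 ≡ 1 (mod 17))
Combine: n ≡ Σ r_i×M_i×(M_i⁻¹ mod m_i) = 1×17×10 + 0×13×4 = 170 + 0 = 170
170 mod 221 = 170
n ≡ 170 (mod 221)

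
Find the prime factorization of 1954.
2 × 977

Divide by primes starting from smallest:
1954 ÷ 2 = 977
977 ÷ 977 = 1

1954 = 2 × 977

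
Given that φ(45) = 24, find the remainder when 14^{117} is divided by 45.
By Euler: 14^{24} ≡ 1 (mod 45) since gcd(14, 45) = 1. 117 = 4×24 + 21. So 14^{117} ≡ 14^{21} ≡ 44 (mod 45)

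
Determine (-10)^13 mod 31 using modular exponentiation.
Using repeated squaring. (-10) ≡ 21 (mod 31). 13 = 8 + 4 + 1 (binary 1101). Repeated squaring mod 31: 21^1 ≡ 21; 21^2 ≡ 21² = 441 ≡ 7; 21^4 ≡ 7² = 49 ≡ 18; 21^8 ≡ 18² = 324 ≡ 14. Multiply: (-10)^13 ≡ 21^8 × 21^4 × 21^1 ≡ 14 × 18 × 21 (mod 31): 14 × 18 = 252 ≡ 4; 4 × 21 = 84 ≡ 22. So (-10)^13 ≡ 22 (mod 31).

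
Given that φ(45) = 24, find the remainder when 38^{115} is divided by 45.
By Euler: 38^{24} ≡ 1 (mod 45) since gcd(38, 45) = 1. 115 = 4×24 + 19. So 38^{115} ≡ 38^{19} ≡ 2 (mod 45)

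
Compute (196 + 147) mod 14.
7

(196 + 147) = 343
343 mod 14 = 7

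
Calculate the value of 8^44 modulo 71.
Using repeated squaring. 44 = 32 + 8 + 4 (binary 101100). Repeated squaring mod 71: 8^1 ≡ 8; 8^2 ≡ 8² = 64 ≡ 64; 8^4 ≡ 64² = 4096 ≡ 49; 8^8 ≡ 49² = 2401 ≡ 58; 8^16 ≡ 58² = 3364 ≡ 27; 8^32 ≡ 27² = 729 ≡ 19. Multiply: 8^44 = 8^32 × 8^8 × 8^4 ≡ 19 × 58 × 49 (mod 71): 19 × 58 = 1102 ≡ 37; 37 × 49 = 1813 ≡ 38. So 8^44 ≡ 38 (mod 71).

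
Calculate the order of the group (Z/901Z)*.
832

Prime factorization: 901 = 17 × 53
Using the formula φ(n) = n × Π(1 - 1/p) for each prime factor p:
φ(901) = 901 × (1 - 1/17) × (1 - 1/53)
φ(901) = 832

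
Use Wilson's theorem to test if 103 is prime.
(102)! mod 103 = 102. Since 102 ≡ -1 (mod 103), 103 is prime.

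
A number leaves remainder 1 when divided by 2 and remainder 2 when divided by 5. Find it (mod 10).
M = 2 × 5 = 10. M₁ = 5, y₁ ≡ 1 (mod 2). M₂ = 2, y₂ ≡ 3 (mod 5). y = 1×5×1 + 2×2×3 ≡ 7 (mod 10)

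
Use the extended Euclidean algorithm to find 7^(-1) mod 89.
Extended GCD: 7(-38) + 89(3) = 1. So 7^(-1) ≡ 51 ≡ 51 (mod 89). Verify: 7 × 51 = 357 ≡ 1 (mod 89)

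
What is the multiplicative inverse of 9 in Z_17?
9^(-1) ≡ 2 (mod 17). Verification: 9 × 2 = 18 ≡ 1 (mod 17)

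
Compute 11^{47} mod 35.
16

Using successive squaring:
Binary expansion of 47: 101111
Powers of 11 mod 35 (each is the square of the previous):
  11^1 ≡ 11 (mod 35)
  11^2 ≡ 11² = 121 ≡ 16 (mod 35)
  11^4 ≡ 16² = 256 ≡ 11 (mod 35)
  11^8 ≡ 11² = 121 ≡ 16 (mod 35)
  11^16 ≡ 16² = 256 ≡ 11 (mod 35)
  11^32 ≡ 11² = 121 ≡ 16 (mod 35)
47 = 32 + 8 + 4 + 2 + 1, so 11^47 = 11^32 × 11^8 × 11^4 × 11^2 × 11^1 ≡ 16 × 16 × 11 × 16 × 11 (mod 35)
Multiplying step by step:
  16 × 16 = 256 ≡ 11 (mod 35)
  11 × 11 = 121 ≡ 16 (mod 35)
  16 × 16 = 256 ≡ 11 (mod 35)
  11 × 11 = 121 ≡ 16 (mod 35)
Result: 11^47 ≡ 16 (mod 35)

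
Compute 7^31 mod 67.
Using repeated squaring. 31 = 16 + 8 + 4 + 2 + 1 (binary 11111). Repeated squaring mod 67: 7^1 ≡ 7; 7^2 ≡ 7² = 49 ≡ 49; 7^4 ≡ 49² = 2401 ≡ 56; 7^8 ≡ 56² = 3136 ≡ 54; 7^16 ≡ 54² = 2916 ≡ 35. Multiply: 7^31 = 7^16 × 7^8 × 7^4 × 7^2 × 7^1 ≡ 35 × 54 × 56 × 49 × 7 (mod 67): 35 × 54 = 1890 ≡ 14; 14 × 56 = 784 ≡ 47; 47 × 49 = 2303 ≡ 25; 25 × 7 = 175 ≡ 41. So 7^31 ≡ 41 (mod 67).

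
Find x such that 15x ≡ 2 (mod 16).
14

Since gcd(15, 16) = 1 divides 2, a solution exists.
Multiply both sides by the inverse of 15 mod 16:
  15^(-1) mod 16 = 15
  x ≡ 15 × 2 ≡ 30 ≡ 14 (mod 16)
Verification: 15 × 14 = 210 = 13 × 16 + 2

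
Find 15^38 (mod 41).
Using repeated squaring. 38 = 32 + 4 + 2 (binary 100110). Repeated squaring mod 41: 15^1 ≡ 15; 15^2 ≡ 15² = 225 ≡ 20; 15^4 ≡ 20² = 400 ≡ 31; 15^8 ≡ 31² = 961 ≡ 18; 15^16 ≡ 18² = 324 ≡ 37; 15^32 ≡ 37² = 1369 ≡ 16. Multiply: 15^38 = 15^32 × 15^4 × 15^2 ≡ 16 × 31 × 20 (mod 41): 16 × 31 = 496 ≡ 4; 4 × 20 = 80 ≡ 39. So 15^38 ≡ 39 (mod 41).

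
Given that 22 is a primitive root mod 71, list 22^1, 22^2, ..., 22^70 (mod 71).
g^1, g^2, ..., g^{70} mod 71: {22, 58, 69, 27, 26, 4, 17, 19, 63, 37, 33, 16, 68, 5, 39, 6, 61, 64, 59, 20, 14, 24, 31, 43, 23, 9, 56, 25, 53, 30, 21, 36, 11, 29, 70, 49, 13, 2, 44, 45, 67, 54, 52, 8, 34, 38, 55, 3, 66, 32, 65, 10, 7, 12, 51, 57, 47, 40, 28, 48, 62, 15, 46, 18, 41, 50, 35, 60, 42, 1}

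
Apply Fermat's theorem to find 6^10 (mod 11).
By Fermat's Little Theorem, 6^{10} ≡ 1 (mod 11) since 11 is prime and gcd(6, 11) = 1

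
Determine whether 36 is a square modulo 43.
By Euler's criterion: 36^{21} ≡ 1 (mod 43). Since this equals 1, 36 is a QR.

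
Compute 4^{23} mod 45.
34

Using successive squaring:
Binary expansion of 23: 10111
Powers of 4 mod 45 (each is the square of the previous):
  4^1 ≡ 4 (mod 45)
  4^2 ≡ 4² = 16 ≡ 16 (mod 45)
  4^4 ≡ 16² = 256 ≡ 31 (mod 45)
  4^8 ≡ 31² = 961 ≡ 16 (mod 45)
  4^16 ≡ 16² = 256 ≡ 31 (mod 45)
23 = 16 + 4 + 2 + 1, so 4^23 = 4^16 × 4^4 × 4^2 × 4^1 ≡ 31 × 31 × 16 × 4 (mod 45)
Multiplying step by step:
  31 × 31 = 961 ≡ 16 (mod 45)
  16 × 16 = 256 ≡ 31 (mod 45)
  31 × 4 = 124 ≡ 34 (mod 45)
Result: 4^23 ≡ 34 (mod 45)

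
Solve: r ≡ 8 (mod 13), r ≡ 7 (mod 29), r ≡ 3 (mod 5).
M = 13 × 29 × 5 = 1885. M₁ = 145, y₁ ≡ 7 (mod 13). M₂ = 65, y₂ ≡ 25 (mod 29). M₃ = 377, y₃ ≡ 3 (mod 5). r = 8×145×7 + 7×65×25 + 3×377×3 ≡ 268 (mod 1885)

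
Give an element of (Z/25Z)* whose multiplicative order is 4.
7 has order 4 mod 25 since 7^{4} ≡ 1 (mod 25) and no smaller power works.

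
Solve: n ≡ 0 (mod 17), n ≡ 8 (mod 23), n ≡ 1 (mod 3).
M = 17 × 23 × 3 = 1173. M₁ = 69, y₁ ≡ 1 (mod 17). M₂ = 51, y₂ ≡ 14 (mod 23). M₃ = 391, y₃ ≡ 1 (mod 3). n = 0×69×1 + 8×51×14 + 1×391×1 ≡ 238 (mod 1173)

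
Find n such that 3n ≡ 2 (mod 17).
12

Since gcd(3, 17) = 1 divides 2, a solution exists.
Multiply both sides by the inverse of 3 mod 17:
  3^(-1) mod 17 = 6
  x ≡ 6 × 2 ≡ 12 ≡ 12 (mod 17)
Verification: 3 × 12 = 36 = 2 × 17 + 2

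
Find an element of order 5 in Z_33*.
4 has order 5 mod 33 since 4^{5} ≡ 1 (mod 33) and no smaller power works.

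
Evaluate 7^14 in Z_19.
Using repeated squaring. 14 = 8 + 4 + 2 (binary 1110). Repeated squaring mod 19: 7^1 ≡ 7; 7^2 ≡ 7² = 49 ≡ 11; 7^4 ≡ 11² = 121 ≡ 7; 7^8 ≡ 7² = 49 ≡ 11. Multiply: 7^14 = 7^8 × 7^4 × 7^2 ≡ 11 × 7 × 11 (mod 19): 11 × 7 = 77 ≡ 1; 1 × 11 = 11 ≡ 11. So 7^14 ≡ 11 (mod 19).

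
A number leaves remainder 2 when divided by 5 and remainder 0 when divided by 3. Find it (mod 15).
M = 5 × 3 = 15. M₁ = 3, y₁ ≡ 2 (mod 5). M₂ = 5, y₂ ≡ 2 (mod 3). z = 2×3×2 + 0×5×2 ≡ 12 (mod 15)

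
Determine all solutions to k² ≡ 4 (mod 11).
The square roots of 4 mod 11 are 9 and 2. Verify: 9² = 81 ≡ 4 (mod 11)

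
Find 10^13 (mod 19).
Using repeated squaring. 13 = 8 + 4 + 1 (binary 1101). Repeated squaring mod 19: 10^1 ≡ 10; 10^2 ≡ 10² = 100 ≡ 5; 10^4 ≡ 5² = 25 ≡ 6; 10^8 ≡ 6² = 36 ≡ 17. Multiply: 10^13 = 10^8 × 10^4 × 10^1 ≡ 17 × 6 × 10 (mod 19): 17 × 6 = 102 ≡ 7; 7 × 10 = 70 ≡ 13. So 10^13 ≡ 13 (mod 19).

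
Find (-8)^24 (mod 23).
Using Fermat: (-8)^{22} ≡ 1 (mod 23). 24 ≡ 2 (mod 22). So (-8)^{24} ≡ (-8)^{2} ≡ 18 (mod 23)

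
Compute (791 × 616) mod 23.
1

(791 × 616) = 487256
487256 mod 23 = 1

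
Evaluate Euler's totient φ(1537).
1456

Prime factorization: 1537 = 29 × 53
Using the formula φ(n) = n × Π(1 - 1/p) for each prime factor p:
φ(1537) = 1537 × (1 - 1/29) × (1 - 1/53)
φ(1537) = 1456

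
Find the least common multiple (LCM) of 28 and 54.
756

First find GCD(28, 54) using the Euclidean algorithm:
28 = 0 × 54 + 28
54 = 1 × 28 + 26
28 = 1 × 26 + 2
26 = 13 × 2 + 0
GCD(28, 54) = 2

LCM formula: LCM(a, b) = (a × b) / GCD(a, b)
LCM(28, 54) = (28 × 54) / 2
LCM(28, 54) = 1512 / 2
LCM(28, 54) = 756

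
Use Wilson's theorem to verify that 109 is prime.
(108)! mod 109 = 108. Since this equals -1 (mod 109), Wilson confirms 109 is prime.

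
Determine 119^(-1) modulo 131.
119^(-1) ≡ 120 (mod 131). Verification: 119 × 120 = 14280 ≡ 1 (mod 131)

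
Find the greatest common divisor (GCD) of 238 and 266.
14

Using the Euclidean algorithm:
238 = 0 × 266 + 238
266 = 1 × 238 + 28
238 = 8 × 28 + 14
28 = 2 × 14 + 0

GCD(238, 266) = 14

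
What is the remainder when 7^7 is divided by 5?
7 ≡ 2 (mod 5). 7 = 4 + 2 + 1 (binary 111). Repeated squaring mod 5: 2^1 ≡ 2; 2^2 ≡ 2² = 4 ≡ 4; 2^4 ≡ 4² = 16 ≡ 1. Multiply: 7^7 ≡ 2^4 × 2^2 × 2^1 ≡ 1 × 4 × 2 (mod 5): 1 × 4 = 4 ≡ 4; 4 × 2 = 8 ≡ 3. So 7^7 ≡ 3 (mod 5).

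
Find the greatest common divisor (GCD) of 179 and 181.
1

Using the Euclidean algorithm:
179 = 0 × 181 + 179
181 = 1 × 179 + 2
179 = 89 × 2 + 1
2 = 2 × 1 + 0

GCD(179, 181) = 1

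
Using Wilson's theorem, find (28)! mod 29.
By Wilson's theorem, (28)! ≡ -1 ≡ 28 (mod 29)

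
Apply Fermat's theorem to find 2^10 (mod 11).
By Fermat's Little Theorem, 2^{10} ≡ 1 (mod 11) since 11 is prime and gcd(2, 11) = 1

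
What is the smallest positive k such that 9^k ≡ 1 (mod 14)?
Powers of 9 mod 14: 9^1≡9, 9^2≡11, 9^3≡1. Order = 3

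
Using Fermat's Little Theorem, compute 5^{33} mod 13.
5

By Fermat's Little Theorem, a^(p-1) ≡ 1 (mod p) for prime p and gcd(a, p) = 1
Here p = 13, so 5^12 ≡ 1 (mod 13)
We can reduce the exponent: 33 mod 12 = 9
So 5^33 ≡ 5^9 (mod 13)
Computing: 5^9 mod 13 = 5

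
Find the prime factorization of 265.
5 × 53

Divide by primes starting from smallest:
265 ÷ 5 = 53
53 ÷ 53 = 1

265 = 5 × 53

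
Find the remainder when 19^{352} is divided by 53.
By Fermat: 19^{52} ≡ 1 (mod 53). 352 = 6×52 + 40. So 19^{352} ≡ 19^{40} ≡ 13 (mod 53)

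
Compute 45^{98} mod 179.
59

Using successive squaring:
Binary expansion of 98: 1100010
Powers of 45 mod 179 (each is the square of the previous):
  45^1 ≡ 45 (mod 179)
  45^2 ≡ 45² = 2025 ≡ 56 (mod 179)
  45^4 ≡ 56² = 3136 ≡ 93 (mod 179)
  45^8 ≡ 93² = 8649 ≡ 57 (mod 179)
  45^16 ≡ 57² = 3249 ≡ 27 (mod 179)
  45^32 ≡ 27² = 729 ≡ 13 (mod 179)
  45^64 ≡ 13² = 169 ≡ 169 (mod 179)
98 = 64 + 32 + 2, so 45^98 = 45^64 × 45^32 × 45^2 ≡ 169 × 13 × 56 (mod 179)
Multiplying step by step:
  169 × 13 = 2197 ≡ 49 (mod 179)
  49 × 56 = 2744 ≡ 59 (mod 179)
Result: 45^98 ≡ 59 (mod 179)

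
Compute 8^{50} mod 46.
36

Using successive squaring:
Binary expansion of 50: 110010
Powers of 8 mod 46 (each is the square of the previous):
  8^1 ≡ 8 (mod 46)
  8^2 ≡ 8² = 64 ≡ 18 (mod 46)
  8^4 ≡ 18² = 324 ≡ 2 (mod 46)
  8^8 ≡ 2² = 4 ≡ 4 (mod 46)
  8^16 ≡ 4² = 16 ≡ 16 (mod 46)
  8^32 ≡ 16² = 256 ≡ 26 (mod 46)
50 = 32 + 16 + 2, so 8^50 = 8^32 × 8^16 × 8^2 ≡ 26 × 16 × 18 (mod 46)
Multiplying step by step:
  26 × 16 = 416 ≡ 2 (mod 46)
  2 × 18 = 36 ≡ 36 (mod 46)
Result: 8^50 ≡ 36 (mod 46)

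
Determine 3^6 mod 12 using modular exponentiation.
6 = 4 + 2 (binary 110). Repeated squaring mod 12: 3^1 ≡ 3; 3^2 ≡ 3² = 9 ≡ 9; 3^4 ≡ 9² = 81 ≡ 9. Multiply: 3^6 = 3^4 × 3^2 ≡ 9 × 9 (mod 12): 9 × 9 = 81 ≡ 9. So 3^6 ≡ 9 (mod 12).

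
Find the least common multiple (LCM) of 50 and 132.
3300

First find GCD(50, 132) using the Euclidean algorithm:
50 = 0 × 132 + 50
132 = 2 × 50 + 32
50 = 1 × 32 + 18
32 = 1 × 18 + 14
18 = 1 × 14 + 4
14 = 3 × 4 + 2
4 = 2 × 2 + 0
GCD(50, 132) = 2

LCM formula: LCM(a, b) = (a × b) / GCD(a, b)
LCM(50, 132) = (50 × 132) / 2
LCM(50, 132) = 6600 / 2
LCM(50, 132) = 3300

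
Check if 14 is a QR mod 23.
By Euler's criterion: 14^{11} ≡ 22 (mod 23). Since this equals -1 (≡ 22), 14 is not a QR.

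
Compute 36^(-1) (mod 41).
36^(-1) ≡ 8 (mod 41). Verification: 36 × 8 = 288 ≡ 1 (mod 41)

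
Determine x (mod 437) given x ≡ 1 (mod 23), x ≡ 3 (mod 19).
231

Using the Chinese Remainder Theorem:
M = product of moduli = 437
For equation 1: M_1 = 19, 19 ≡ 19 (mod 23), inverse of 19 mod 23 is 17 (check: 19 × 17 = 323 ≡ 1 (mod 23))
For equation 2: M_2 = 23, 23 ≡ 4 (mod 19), inverse of 23 mod 19 is 5 (check: 4 × 5 = 20 ≡ 1 (mod 19))
Combine: x ≡ Σ r_i×M_i×(M_i⁻¹ mod m_i) = 1×19×17 + 3×23×5 = 323 + 345 = 668
668 mod 437 = 231
x ≡ 231 (mod 437)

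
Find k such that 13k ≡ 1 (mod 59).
13^(-1) ≡ 50 (mod 59). Verification: 13 × 50 = 650 ≡ 1 (mod 59)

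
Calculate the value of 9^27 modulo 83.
Using repeated squaring. 27 = 16 + 8 + 2 + 1 (binary 11011). Repeated squaring mod 83: 9^1 ≡ 9; 9^2 ≡ 9² = 81 ≡ 81; 9^4 ≡ 81² = 6561 ≡ 4; 9^8 ≡ 4² = 16 ≡ 16; 9^16 ≡ 16² = 256 ≡ 7. Multiply: 9^27 = 9^16 × 9^8 × 9^2 × 9^1 ≡ 7 × 16 × 81 × 9 (mod 83): 7 × 16 = 112 ≡ 29; 29 × 81 = 2349 ≡ 25; 25 × 9 = 225 ≡ 59. So 9^27 ≡ 59 (mod 83).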